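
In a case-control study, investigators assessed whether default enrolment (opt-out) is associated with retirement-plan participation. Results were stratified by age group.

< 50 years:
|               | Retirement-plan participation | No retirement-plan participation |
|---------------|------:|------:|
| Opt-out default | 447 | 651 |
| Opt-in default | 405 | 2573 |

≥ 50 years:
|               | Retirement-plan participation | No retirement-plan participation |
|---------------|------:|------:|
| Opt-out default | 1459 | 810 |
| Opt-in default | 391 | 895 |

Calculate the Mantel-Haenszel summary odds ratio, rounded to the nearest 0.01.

OR_MH = Σ(aᵢdᵢ/nᵢ) / Σ(bᵢcᵢ/nᵢ), where nᵢ is the stratum total.
Stratum 1 (< 50 years): n = 4076; a·d/n = 447·2573/4076 = 282.1715; b·c/n = 651·405/4076 = 64.6847
Stratum 2 (≥ 50 years): n = 3555; a·d/n = 1459·895/3555 = 367.3150; b·c/n = 810·391/3555 = 89.0886
OR_MH = (282.1715 + 367.3150) / (64.6847 + 89.0886) = 649.4865 / 153.7733 = 4.22366

4.22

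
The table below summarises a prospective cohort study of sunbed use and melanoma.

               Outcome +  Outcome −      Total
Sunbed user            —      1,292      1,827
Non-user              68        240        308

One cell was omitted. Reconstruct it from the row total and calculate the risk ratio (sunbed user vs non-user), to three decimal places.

The missing cell is in the exposed row: 1827 − 1292 = 535.
So a = 535, b = 1292, c = 68, d = 240.
RR = [a/(a+b)] / [c/(c+d)] = (535/1827) / (68/308) = 0.29283/0.22078 = 1.32635

1.326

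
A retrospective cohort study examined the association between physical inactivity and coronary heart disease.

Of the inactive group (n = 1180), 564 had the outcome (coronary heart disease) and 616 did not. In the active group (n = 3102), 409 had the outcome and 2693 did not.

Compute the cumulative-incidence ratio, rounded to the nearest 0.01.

From the description: a = 564, b = 616, c = 409, d = 2693.
Risk in exposed = 564/1180 = 0.47797; risk in unexposed = 409/3102 = 0.13185.
RR = 0.47797 / 0.13185 = 3.62506
The risk among the exposed is 3.63 times that among the unexposed.

3.63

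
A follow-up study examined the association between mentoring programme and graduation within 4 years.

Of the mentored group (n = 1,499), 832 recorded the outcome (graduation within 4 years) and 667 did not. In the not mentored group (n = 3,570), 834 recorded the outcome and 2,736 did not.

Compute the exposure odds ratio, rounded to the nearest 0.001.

From the description: a = 832, b = 667, c = 834, d = 2736.
OR = (a·d)/(b·c) = (832 × 2736) / (667 × 834) = 2276352 / 556278 = 4.09211
The odds of graduation within 4 years are about 4.09 times as high in the mentored group.

4.092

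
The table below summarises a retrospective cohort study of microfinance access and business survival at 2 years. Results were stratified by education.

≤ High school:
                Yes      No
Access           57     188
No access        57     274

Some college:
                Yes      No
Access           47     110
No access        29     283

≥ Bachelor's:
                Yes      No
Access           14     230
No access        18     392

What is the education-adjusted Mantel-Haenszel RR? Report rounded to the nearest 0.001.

RR_MH = Σ(aᵢ·n₀ᵢ/nᵢ) / Σ(cᵢ·n₁ᵢ/nᵢ), with n₁ᵢ = aᵢ+bᵢ (exposed), n₀ᵢ = cᵢ+dᵢ (unexposed), nᵢ = n₁ᵢ+n₀ᵢ.
Stratum 1 (≤ High school): n₁ = 245, n₀ = 331, n = 576; a·n₀/n = 57·331/576 = 32.7552; c·n₁/n = 57·245/576 = 24.2448
Stratum 2 (Some college): n₁ = 157, n₀ = 312, n = 469; a·n₀/n = 47·312/469 = 31.2665; c·n₁/n = 29·157/469 = 9.7079
Stratum 3 (≥ Bachelor's): n₁ = 244, n₀ = 410, n = 654; a·n₀/n = 14·410/654 = 8.7768; c·n₁/n = 18·244/654 = 6.7156
RR_MH = (32.7552 + 31.2665 + 8.7768) / (24.2448 + 9.7079 + 6.7156) = 72.7985 / 40.6683 = 1.79006

1.790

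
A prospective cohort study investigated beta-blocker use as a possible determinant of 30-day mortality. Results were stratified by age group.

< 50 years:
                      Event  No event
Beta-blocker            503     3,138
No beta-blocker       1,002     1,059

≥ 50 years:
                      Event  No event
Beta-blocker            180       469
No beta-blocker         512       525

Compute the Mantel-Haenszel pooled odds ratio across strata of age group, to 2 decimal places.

OR_MH = Σ(aᵢdᵢ/nᵢ) / Σ(bᵢcᵢ/nᵢ), where nᵢ is the stratum total.
Stratum 1 (< 50 years): n = 5702; a·d/n = 503·1059/5702 = 93.4193; b·c/n = 3138·1002/5702 = 551.4339
Stratum 2 (≥ 50 years): n = 1686; a·d/n = 180·525/1686 = 56.0498; b·c/n = 469·512/1686 = 142.4247
OR_MH = (93.4193 + 56.0498) / (551.4339 + 142.4247) = 149.4691 / 693.8586 = 0.21542

0.22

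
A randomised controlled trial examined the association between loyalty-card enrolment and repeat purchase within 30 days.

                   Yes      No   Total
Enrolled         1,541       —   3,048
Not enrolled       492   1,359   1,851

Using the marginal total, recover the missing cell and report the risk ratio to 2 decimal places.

1.90

The missing cell is in the exposed row: 3048 − 1541 = 1507.
So a = 1541, b = 1507, c = 492, d = 1359.
RR = [a/(a+b)] / [c/(c+d)] = (1541/3048) / (492/1851) = 0.50558/0.26580 = 1.90208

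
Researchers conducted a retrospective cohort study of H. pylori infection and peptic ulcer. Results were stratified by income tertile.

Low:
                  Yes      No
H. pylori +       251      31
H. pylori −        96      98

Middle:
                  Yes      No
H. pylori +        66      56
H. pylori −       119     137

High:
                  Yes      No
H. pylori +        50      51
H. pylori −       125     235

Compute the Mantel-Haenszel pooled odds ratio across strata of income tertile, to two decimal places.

2.68

OR_MH = Σ(aᵢdᵢ/nᵢ) / Σ(bᵢcᵢ/nᵢ), where nᵢ is the stratum total.
Stratum 1 (Low): n = 476; a·d/n = 251·98/476 = 51.6765; b·c/n = 31·96/476 = 6.2521
Stratum 2 (Middle): n = 378; a·d/n = 66·137/378 = 23.9206; b·c/n = 56·119/378 = 17.6296
Stratum 3 (High): n = 461; a·d/n = 50·235/461 = 25.4881; b·c/n = 51·125/461 = 13.8286
OR_MH = (51.6765 + 23.9206 + 25.4881) / (6.2521 + 17.6296 + 13.8286) = 101.0852 / 37.7104 = 2.68057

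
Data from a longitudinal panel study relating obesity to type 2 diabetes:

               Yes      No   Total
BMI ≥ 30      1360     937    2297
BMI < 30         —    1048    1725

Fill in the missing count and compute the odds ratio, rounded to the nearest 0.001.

2.247

The missing cell is in the unexposed row: 1725 − 1048 = 677.
So a = 1360, b = 937, c = 677, d = 1048.
OR = (a·d)/(b·c) = (1360 × 1048) / (937 × 677) = 1425280 / 634349 = 2.24684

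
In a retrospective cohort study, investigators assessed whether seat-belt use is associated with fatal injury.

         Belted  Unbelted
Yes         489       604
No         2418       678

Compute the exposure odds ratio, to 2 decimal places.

0.23

Reading the table with exposure as columns: a = 489 (Belted, case), b = 2418 (Belted, non-case), c = 604 (Unbelted, case), d = 678.
OR = (a·d)/(b·c) = (489 × 678) / (2418 × 604) = 331542 / 1460472 = 0.22701
Exposure is associated with lower odds of fatal injury (OR = 0.23 < 1).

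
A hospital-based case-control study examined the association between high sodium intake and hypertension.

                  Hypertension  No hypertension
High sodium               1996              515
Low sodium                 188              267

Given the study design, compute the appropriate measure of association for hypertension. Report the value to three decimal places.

5.504

Cells: a = 1996, b = 515, c = 188, d = 267.
This is a hospital-based case-control study: participants were sampled on outcome status, so risks in the source population cannot be estimated directly — relative risk is not valid here. The odds ratio is the appropriate measure.
OR = (a·d)/(b·c) = (1996 × 267) / (515 × 188) = 532932 / 96820 = 5.50436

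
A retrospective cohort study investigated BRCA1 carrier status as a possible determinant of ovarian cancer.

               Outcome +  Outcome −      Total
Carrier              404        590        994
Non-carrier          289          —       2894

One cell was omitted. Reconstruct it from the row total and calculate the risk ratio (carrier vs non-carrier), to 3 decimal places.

The missing cell is in the unexposed row: 2894 − 289 = 2605.
So a = 404, b = 590, c = 289, d = 2605.
RR = [a/(a+b)] / [c/(c+d)] = (404/994) / (289/2894) = 0.40644/0.09986 = 4.07001

4.070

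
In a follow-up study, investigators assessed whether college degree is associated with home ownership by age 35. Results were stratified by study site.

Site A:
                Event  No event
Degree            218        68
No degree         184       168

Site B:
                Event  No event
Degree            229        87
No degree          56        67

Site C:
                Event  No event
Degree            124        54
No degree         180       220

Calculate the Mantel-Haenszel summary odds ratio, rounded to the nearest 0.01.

OR_MH = Σ(aᵢdᵢ/nᵢ) / Σ(bᵢcᵢ/nᵢ), where nᵢ is the stratum total.
Stratum 1 (Site A): n = 638; a·d/n = 218·168/638 = 57.4044; b·c/n = 68·184/638 = 19.6113
Stratum 2 (Site B): n = 439; a·d/n = 229·67/439 = 34.9499; b·c/n = 87·56/439 = 11.0979
Stratum 3 (Site C): n = 578; a·d/n = 124·220/578 = 47.1972; b·c/n = 54·180/578 = 16.8166
OR_MH = (57.4044 + 34.9499 + 47.1972) / (19.6113 + 11.0979 + 16.8166) = 139.5515 / 47.5258 = 2.93633

2.94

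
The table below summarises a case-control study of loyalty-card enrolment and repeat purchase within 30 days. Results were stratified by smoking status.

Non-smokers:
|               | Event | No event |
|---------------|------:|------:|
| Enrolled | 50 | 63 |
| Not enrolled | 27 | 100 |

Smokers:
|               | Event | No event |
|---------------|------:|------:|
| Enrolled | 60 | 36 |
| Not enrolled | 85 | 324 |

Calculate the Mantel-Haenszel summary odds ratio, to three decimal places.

OR_MH = Σ(aᵢdᵢ/nᵢ) / Σ(bᵢcᵢ/nᵢ), where nᵢ is the stratum total.
Stratum 1 (Non-smokers): n = 240; a·d/n = 50·100/240 = 20.8333; b·c/n = 63·27/240 = 7.0875
Stratum 2 (Smokers): n = 505; a·d/n = 60·324/505 = 38.4950; b·c/n = 36·85/505 = 6.0594
OR_MH = (20.8333 + 38.4950) / (7.0875 + 6.0594) = 59.3284 / 13.1469 = 4.51273

4.513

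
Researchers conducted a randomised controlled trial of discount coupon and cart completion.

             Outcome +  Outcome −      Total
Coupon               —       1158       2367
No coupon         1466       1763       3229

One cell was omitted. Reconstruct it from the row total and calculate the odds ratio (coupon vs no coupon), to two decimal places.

1.26

The missing cell is in the exposed row: 2367 − 1158 = 1209.
So a = 1209, b = 1158, c = 1466, d = 1763.
OR = (a·d)/(b·c) = (1209 × 1763) / (1158 × 1466) = 2131467 / 1697628 = 1.25556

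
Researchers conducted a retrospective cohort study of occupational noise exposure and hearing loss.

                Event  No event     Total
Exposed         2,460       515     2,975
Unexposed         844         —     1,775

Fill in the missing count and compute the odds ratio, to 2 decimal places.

5.27

The missing cell is in the unexposed row: 1775 − 844 = 931.
So a = 2460, b = 515, c = 844, d = 931.
OR = (a·d)/(b·c) = (2460 × 931) / (515 × 844) = 2290260 / 434660 = 5.26908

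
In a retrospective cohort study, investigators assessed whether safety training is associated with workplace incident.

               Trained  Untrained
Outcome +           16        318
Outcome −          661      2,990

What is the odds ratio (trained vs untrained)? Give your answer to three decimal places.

Reading the table with exposure as columns: a = 16 (Trained, case), b = 661 (Trained, non-case), c = 318 (Untrained, case), d = 2990.
OR = (a·d)/(b·c) = (16 × 2990) / (661 × 318) = 47840 / 210198 = 0.22759
Exposure is associated with lower odds of workplace incident (OR = 0.23 < 1).

0.228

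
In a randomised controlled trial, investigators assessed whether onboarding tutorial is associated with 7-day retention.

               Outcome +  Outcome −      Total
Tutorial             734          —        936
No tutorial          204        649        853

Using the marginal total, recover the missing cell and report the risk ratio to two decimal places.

The missing cell is in the exposed row: 936 − 734 = 202.
So a = 734, b = 202, c = 204, d = 649.
RR = [a/(a+b)] / [c/(c+d)] = (734/936) / (204/853) = 0.78419/0.23916 = 3.27898

3.28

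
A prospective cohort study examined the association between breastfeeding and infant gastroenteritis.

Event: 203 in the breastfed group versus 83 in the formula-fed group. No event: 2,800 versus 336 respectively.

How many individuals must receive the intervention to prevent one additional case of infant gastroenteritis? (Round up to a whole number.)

Risk in treated group = 203/3003 = 0.06760; risk in control = 83/419 = 0.19809.
Absolute risk reduction = 0.19809 − 0.06760 = 0.13049
NNT = 1 / ARR = 1 / 0.13049 = 7.663 → round up → 8

8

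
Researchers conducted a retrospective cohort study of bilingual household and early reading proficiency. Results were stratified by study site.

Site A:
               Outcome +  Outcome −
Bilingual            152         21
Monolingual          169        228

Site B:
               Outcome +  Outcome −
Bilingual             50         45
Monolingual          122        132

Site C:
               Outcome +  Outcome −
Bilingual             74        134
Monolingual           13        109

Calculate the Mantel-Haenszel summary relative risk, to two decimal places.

1.83

RR_MH = Σ(aᵢ·n₀ᵢ/nᵢ) / Σ(cᵢ·n₁ᵢ/nᵢ), with n₁ᵢ = aᵢ+bᵢ (exposed), n₀ᵢ = cᵢ+dᵢ (unexposed), nᵢ = n₁ᵢ+n₀ᵢ.
Stratum 1 (Site A): n₁ = 173, n₀ = 397, n = 570; a·n₀/n = 152·397/570 = 105.8667; c·n₁/n = 169·173/570 = 51.2930
Stratum 2 (Site B): n₁ = 95, n₀ = 254, n = 349; a·n₀/n = 50·254/349 = 36.3897; c·n₁/n = 122·95/349 = 33.2092
Stratum 3 (Site C): n₁ = 208, n₀ = 122, n = 330; a·n₀/n = 74·122/330 = 27.3576; c·n₁/n = 13·208/330 = 8.1939
RR_MH = (105.8667 + 36.3897 + 27.3576) / (51.2930 + 33.2092 + 8.1939) = 169.6139 / 92.6961 = 1.82979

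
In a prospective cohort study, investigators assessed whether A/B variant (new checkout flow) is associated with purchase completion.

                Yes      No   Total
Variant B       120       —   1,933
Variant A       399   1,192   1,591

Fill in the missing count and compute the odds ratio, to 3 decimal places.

The missing cell is in the exposed row: 1933 − 120 = 1813.
So a = 120, b = 1813, c = 399, d = 1192.
OR = (a·d)/(b·c) = (120 × 1192) / (1813 × 399) = 143040 / 723387 = 0.19774

0.198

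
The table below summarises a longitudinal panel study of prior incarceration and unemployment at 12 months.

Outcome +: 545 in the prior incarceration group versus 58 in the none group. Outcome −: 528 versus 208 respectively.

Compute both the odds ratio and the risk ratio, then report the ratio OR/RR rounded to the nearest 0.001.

1.589

From the description: a = 545, b = 528, c = 58, d = 208.
OR = (545·208)/(528·58) = 113360/30624 = 3.70167
Risk in exposed = 545/1073 = 0.50792; risk in unexposed = 58/266 = 0.21805; RR = 2.32943
OR/RR = 3.70167 / 2.32943 = 1.58909
The outcome is not rare, so the OR lies further from 1 than the RR.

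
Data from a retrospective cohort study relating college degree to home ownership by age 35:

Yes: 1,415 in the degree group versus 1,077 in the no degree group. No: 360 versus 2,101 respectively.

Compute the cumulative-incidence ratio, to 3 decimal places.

2.352

From the description: a = 1415, b = 360, c = 1077, d = 2101.
Risk in exposed = 1415/1775 = 0.79718; risk in unexposed = 1077/3178 = 0.33889.
RR = 0.79718 / 0.33889 = 2.35232
The risk among the exposed is 2.35 times that among the unexposed.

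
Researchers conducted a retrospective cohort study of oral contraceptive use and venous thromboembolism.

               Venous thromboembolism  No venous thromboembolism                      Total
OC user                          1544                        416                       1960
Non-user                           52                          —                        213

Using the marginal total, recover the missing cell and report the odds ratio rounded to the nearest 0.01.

The missing cell is in the unexposed row: 213 − 52 = 161.
So a = 1544, b = 416, c = 52, d = 161.
OR = (a·d)/(b·c) = (1544 × 161) / (416 × 52) = 248584 / 21632 = 11.49149

11.49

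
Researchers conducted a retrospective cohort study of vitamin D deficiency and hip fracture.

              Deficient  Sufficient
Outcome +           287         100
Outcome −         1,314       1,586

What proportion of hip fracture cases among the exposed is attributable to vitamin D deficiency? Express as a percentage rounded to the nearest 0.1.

66.9

Reading the table with exposure as columns: a = 287 (Deficient, case), b = 1314 (Deficient, non-case), c = 100 (Sufficient, case), d = 1586.
Risk in exposed = 287/1601 = 0.17926; risk in unexposed = 100/1686 = 0.05931.
RR = 0.17926/0.05931 = 3.02237
AR% = (RR − 1)/RR × 100 = (3.02237 − 1)/3.02237 × 100 = 66.9134%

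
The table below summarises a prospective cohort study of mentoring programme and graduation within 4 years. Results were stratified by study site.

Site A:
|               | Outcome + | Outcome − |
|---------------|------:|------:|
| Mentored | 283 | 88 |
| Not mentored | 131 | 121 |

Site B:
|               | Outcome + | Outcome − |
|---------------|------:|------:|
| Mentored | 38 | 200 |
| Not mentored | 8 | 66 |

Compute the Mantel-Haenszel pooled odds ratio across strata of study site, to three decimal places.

OR_MH = Σ(aᵢdᵢ/nᵢ) / Σ(bᵢcᵢ/nᵢ), where nᵢ is the stratum total.
Stratum 1 (Site A): n = 623; a·d/n = 283·121/623 = 54.9647; b·c/n = 88·131/623 = 18.5040
Stratum 2 (Site B): n = 312; a·d/n = 38·66/312 = 8.0385; b·c/n = 200·8/312 = 5.1282
OR_MH = (54.9647 + 8.0385) / (18.5040 + 5.1282) = 63.0031 / 23.6322 = 2.66599

2.666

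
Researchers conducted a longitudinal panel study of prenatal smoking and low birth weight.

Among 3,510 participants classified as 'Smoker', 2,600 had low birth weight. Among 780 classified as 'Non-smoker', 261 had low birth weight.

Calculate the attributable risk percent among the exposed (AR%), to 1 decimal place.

From the description: a = 2600, b = 910, c = 261, d = 519.
Risk in exposed = 2600/3510 = 0.74074; risk in unexposed = 261/780 = 0.33462.
RR = 0.74074/0.33462 = 2.21371
AR% = (RR − 1)/RR × 100 = (2.21371 − 1)/2.21371 × 100 = 54.8269%

54.8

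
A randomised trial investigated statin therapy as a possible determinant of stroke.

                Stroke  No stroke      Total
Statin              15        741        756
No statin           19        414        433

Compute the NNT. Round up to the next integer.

Risk in treated group = 15/756 = 0.01984; risk in control = 19/433 = 0.04388.
Absolute risk reduction = 0.04388 − 0.01984 = 0.02404
NNT = 1 / ARR = 1 / 0.02404 = 41.600 → round up → 42

42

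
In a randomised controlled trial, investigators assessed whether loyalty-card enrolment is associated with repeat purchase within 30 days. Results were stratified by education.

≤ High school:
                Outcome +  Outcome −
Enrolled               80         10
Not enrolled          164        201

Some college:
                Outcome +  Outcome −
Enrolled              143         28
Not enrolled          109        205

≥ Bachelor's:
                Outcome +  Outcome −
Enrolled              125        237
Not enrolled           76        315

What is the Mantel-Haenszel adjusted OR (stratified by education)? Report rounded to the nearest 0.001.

OR_MH = Σ(aᵢdᵢ/nᵢ) / Σ(bᵢcᵢ/nᵢ), where nᵢ is the stratum total.
Stratum 1 (≤ High school): n = 455; a·d/n = 80·201/455 = 35.3407; b·c/n = 10·164/455 = 3.6044
Stratum 2 (Some college): n = 485; a·d/n = 143·205/485 = 60.4433; b·c/n = 28·109/485 = 6.2928
Stratum 3 (≥ Bachelor's): n = 753; a·d/n = 125·315/753 = 52.2908; b·c/n = 237·76/753 = 23.9203
OR_MH = (35.3407 + 60.4433 + 52.2908) / (3.6044 + 6.2928 + 23.9203) = 148.0748 / 33.8175 = 4.37864

4.379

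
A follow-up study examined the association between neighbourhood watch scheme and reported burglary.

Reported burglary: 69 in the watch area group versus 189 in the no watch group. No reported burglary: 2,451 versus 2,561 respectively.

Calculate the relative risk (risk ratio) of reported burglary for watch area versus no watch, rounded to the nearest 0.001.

0.398

From the description: a = 69, b = 2451, c = 189, d = 2561.
Risk in exposed = 69/2520 = 0.02738; risk in unexposed = 189/2750 = 0.06873.
RR = 0.02738 / 0.06873 = 0.39840
The risk is 60% lower among the exposed than among the unexposed.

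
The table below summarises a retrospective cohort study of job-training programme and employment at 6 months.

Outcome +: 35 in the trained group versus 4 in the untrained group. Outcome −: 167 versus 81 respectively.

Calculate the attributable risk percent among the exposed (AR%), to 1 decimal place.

From the description: a = 35, b = 167, c = 4, d = 81.
Risk in exposed = 35/202 = 0.17327; risk in unexposed = 4/85 = 0.04706.
RR = 0.17327/0.04706 = 3.68193
AR% = (RR − 1)/RR × 100 = (3.68193 − 1)/3.68193 × 100 = 72.8403%

72.8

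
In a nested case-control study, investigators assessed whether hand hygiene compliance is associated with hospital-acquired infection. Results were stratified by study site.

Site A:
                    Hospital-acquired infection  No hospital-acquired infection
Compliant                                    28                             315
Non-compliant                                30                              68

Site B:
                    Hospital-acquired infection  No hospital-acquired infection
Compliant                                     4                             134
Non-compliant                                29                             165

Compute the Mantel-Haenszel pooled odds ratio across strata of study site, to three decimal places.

OR_MH = Σ(aᵢdᵢ/nᵢ) / Σ(bᵢcᵢ/nᵢ), where nᵢ is the stratum total.
Stratum 1 (Site A): n = 441; a·d/n = 28·68/441 = 4.3175; b·c/n = 315·30/441 = 21.4286
Stratum 2 (Site B): n = 332; a·d/n = 4·165/332 = 1.9880; b·c/n = 134·29/332 = 11.7048
OR_MH = (4.3175 + 1.9880) / (21.4286 + 11.7048) = 6.3054 / 33.1334 = 0.19030

0.190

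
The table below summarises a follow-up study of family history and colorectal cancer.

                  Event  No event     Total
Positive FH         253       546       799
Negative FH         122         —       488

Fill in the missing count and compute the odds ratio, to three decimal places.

1.390

The missing cell is in the unexposed row: 488 − 122 = 366.
So a = 253, b = 546, c = 122, d = 366.
OR = (a·d)/(b·c) = (253 × 366) / (546 × 122) = 92598 / 66612 = 1.39011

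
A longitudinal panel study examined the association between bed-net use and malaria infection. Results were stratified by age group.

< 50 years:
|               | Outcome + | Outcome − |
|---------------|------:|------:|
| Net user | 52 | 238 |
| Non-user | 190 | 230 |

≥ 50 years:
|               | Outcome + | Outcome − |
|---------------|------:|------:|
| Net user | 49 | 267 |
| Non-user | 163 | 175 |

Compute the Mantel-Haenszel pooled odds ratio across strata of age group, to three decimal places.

0.230

OR_MH = Σ(aᵢdᵢ/nᵢ) / Σ(bᵢcᵢ/nᵢ), where nᵢ is the stratum total.
Stratum 1 (< 50 years): n = 710; a·d/n = 52·230/710 = 16.8451; b·c/n = 238·190/710 = 63.6901
Stratum 2 (≥ 50 years): n = 654; a·d/n = 49·175/654 = 13.1116; b·c/n = 267·163/654 = 66.5459
OR_MH = (16.8451 + 13.1116) / (63.6901 + 66.5459) = 29.9567 / 130.2360 = 0.23002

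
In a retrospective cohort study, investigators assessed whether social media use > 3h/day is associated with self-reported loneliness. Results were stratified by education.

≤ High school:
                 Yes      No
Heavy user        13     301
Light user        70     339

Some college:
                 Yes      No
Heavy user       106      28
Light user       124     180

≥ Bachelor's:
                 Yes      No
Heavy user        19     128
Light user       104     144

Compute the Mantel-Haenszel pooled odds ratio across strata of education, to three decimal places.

0.800

OR_MH = Σ(aᵢdᵢ/nᵢ) / Σ(bᵢcᵢ/nᵢ), where nᵢ is the stratum total.
Stratum 1 (≤ High school): n = 723; a·d/n = 13·339/723 = 6.0954; b·c/n = 301·70/723 = 29.1425
Stratum 2 (Some college): n = 438; a·d/n = 106·180/438 = 43.5616; b·c/n = 28·124/438 = 7.9269
Stratum 3 (≥ Bachelor's): n = 395; a·d/n = 19·144/395 = 6.9266; b·c/n = 128·104/395 = 33.7013
OR_MH = (6.0954 + 43.5616 + 6.9266) / (29.1425 + 7.9269 + 33.7013) = 56.5837 / 70.7707 = 0.79954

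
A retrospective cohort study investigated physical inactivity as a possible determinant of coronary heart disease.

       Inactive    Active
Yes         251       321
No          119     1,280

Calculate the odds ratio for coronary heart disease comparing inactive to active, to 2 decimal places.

Reading the table with exposure as columns: a = 251 (Inactive, case), b = 119 (Inactive, non-case), c = 321 (Active, case), d = 1280.
OR = (a·d)/(b·c) = (251 × 1280) / (119 × 321) = 321280 / 38199 = 8.41069
The odds of coronary heart disease are about 8.41 times as high in the inactive group.

8.41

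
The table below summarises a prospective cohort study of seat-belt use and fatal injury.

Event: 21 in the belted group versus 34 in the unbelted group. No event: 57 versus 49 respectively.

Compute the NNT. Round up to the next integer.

Risk in treated group = 21/78 = 0.26923; risk in control = 34/83 = 0.40964.
Absolute risk reduction = 0.40964 − 0.26923 = 0.14041
NNT = 1 / ARR = 1 / 0.14041 = 7.122 → round up → 8

8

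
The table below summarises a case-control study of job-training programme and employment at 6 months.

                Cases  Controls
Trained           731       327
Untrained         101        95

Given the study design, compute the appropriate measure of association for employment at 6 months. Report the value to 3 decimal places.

2.103

Cells: a = 731, b = 327, c = 101, d = 95.
This is a case-control study: participants were sampled on outcome status, so risks in the source population cannot be estimated directly — relative risk is not valid here. The odds ratio is the appropriate measure.
OR = (a·d)/(b·c) = (731 × 95) / (327 × 101) = 69445 / 33027 = 2.10267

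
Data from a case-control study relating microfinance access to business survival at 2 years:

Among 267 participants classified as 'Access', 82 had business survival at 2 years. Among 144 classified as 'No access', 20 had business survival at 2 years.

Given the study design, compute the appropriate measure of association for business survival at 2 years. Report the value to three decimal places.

2.748

From the description: a = 82, b = 185, c = 20, d = 124.
This is a case-control study: participants were sampled on outcome status, so risks in the source population cannot be estimated directly — relative risk is not valid here. The odds ratio is the appropriate measure.
OR = (a·d)/(b·c) = (82 × 124) / (185 × 20) = 10168 / 3700 = 2.74811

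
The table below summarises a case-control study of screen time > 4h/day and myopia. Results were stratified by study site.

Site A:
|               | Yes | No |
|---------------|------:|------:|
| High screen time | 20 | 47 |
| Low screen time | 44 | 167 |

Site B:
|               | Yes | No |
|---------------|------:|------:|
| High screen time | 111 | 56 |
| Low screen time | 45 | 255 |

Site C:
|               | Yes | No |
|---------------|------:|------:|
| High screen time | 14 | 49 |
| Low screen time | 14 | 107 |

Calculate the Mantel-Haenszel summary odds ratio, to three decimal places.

OR_MH = Σ(aᵢdᵢ/nᵢ) / Σ(bᵢcᵢ/nᵢ), where nᵢ is the stratum total.
Stratum 1 (Site A): n = 278; a·d/n = 20·167/278 = 12.0144; b·c/n = 47·44/278 = 7.4388
Stratum 2 (Site B): n = 467; a·d/n = 111·255/467 = 60.6103; b·c/n = 56·45/467 = 5.3961
Stratum 3 (Site C): n = 184; a·d/n = 14·107/184 = 8.1413; b·c/n = 49·14/184 = 3.7283
OR_MH = (12.0144 + 60.6103 + 8.1413) / (7.4388 + 5.3961 + 3.7283) = 80.7660 / 16.5633 = 4.87621

4.876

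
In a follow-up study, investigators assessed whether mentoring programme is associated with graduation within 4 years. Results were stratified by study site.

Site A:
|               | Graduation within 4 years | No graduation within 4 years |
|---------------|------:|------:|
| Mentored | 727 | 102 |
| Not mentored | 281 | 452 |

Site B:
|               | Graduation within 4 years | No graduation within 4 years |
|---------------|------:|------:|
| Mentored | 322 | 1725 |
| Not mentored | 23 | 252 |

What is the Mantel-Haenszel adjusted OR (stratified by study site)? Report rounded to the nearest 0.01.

6.92

OR_MH = Σ(aᵢdᵢ/nᵢ) / Σ(bᵢcᵢ/nᵢ), where nᵢ is the stratum total.
Stratum 1 (Site A): n = 1562; a·d/n = 727·452/1562 = 210.3739; b·c/n = 102·281/1562 = 18.3496
Stratum 2 (Site B): n = 2322; a·d/n = 322·252/2322 = 34.9457; b·c/n = 1725·23/2322 = 17.0866
OR_MH = (210.3739 + 34.9457) / (18.3496 + 17.0866) = 245.3196 / 35.4361 = 6.92287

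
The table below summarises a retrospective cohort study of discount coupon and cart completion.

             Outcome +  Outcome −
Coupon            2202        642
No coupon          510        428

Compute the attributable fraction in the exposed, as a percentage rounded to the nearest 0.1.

29.8

Cells: a = 2202, b = 642, c = 510, d = 428.
Risk in exposed = 2202/2844 = 0.77426; risk in unexposed = 510/938 = 0.54371.
RR = 0.77426/0.54371 = 1.42403
AR% = (RR − 1)/RR × 100 = (1.42403 − 1)/1.42403 × 100 = 29.7770%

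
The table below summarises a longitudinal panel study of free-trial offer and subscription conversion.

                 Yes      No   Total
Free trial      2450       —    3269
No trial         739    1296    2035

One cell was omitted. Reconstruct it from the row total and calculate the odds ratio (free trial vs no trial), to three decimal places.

5.246

The missing cell is in the exposed row: 3269 − 2450 = 819.
So a = 2450, b = 819, c = 739, d = 1296.
OR = (a·d)/(b·c) = (2450 × 1296) / (819 × 739) = 3175200 / 605241 = 5.24617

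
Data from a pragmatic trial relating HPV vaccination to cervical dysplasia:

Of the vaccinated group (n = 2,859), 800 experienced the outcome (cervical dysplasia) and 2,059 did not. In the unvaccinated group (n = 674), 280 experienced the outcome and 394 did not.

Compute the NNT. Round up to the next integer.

Risk in treated group = 800/2859 = 0.27982; risk in control = 280/674 = 0.41543.
Absolute risk reduction = 0.41543 − 0.27982 = 0.13561
NNT = 1 / ARR = 1 / 0.13561 = 7.374 → round up → 8

8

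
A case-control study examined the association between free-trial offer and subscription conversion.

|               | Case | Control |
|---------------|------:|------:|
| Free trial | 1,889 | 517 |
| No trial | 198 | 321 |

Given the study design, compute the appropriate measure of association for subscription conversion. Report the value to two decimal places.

Cells: a = 1889, b = 517, c = 198, d = 321.
This is a case-control study: participants were sampled on outcome status, so risks in the source population cannot be estimated directly — relative risk is not valid here. The odds ratio is the appropriate measure.
OR = (a·d)/(b·c) = (1889 × 321) / (517 × 198) = 606369 / 102366 = 5.92354

5.92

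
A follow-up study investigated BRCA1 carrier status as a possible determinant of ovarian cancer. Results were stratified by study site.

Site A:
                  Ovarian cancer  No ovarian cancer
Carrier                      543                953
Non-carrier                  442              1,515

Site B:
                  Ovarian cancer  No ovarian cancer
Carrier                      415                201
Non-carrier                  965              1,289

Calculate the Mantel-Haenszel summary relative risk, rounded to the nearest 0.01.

RR_MH = Σ(aᵢ·n₀ᵢ/nᵢ) / Σ(cᵢ·n₁ᵢ/nᵢ), with n₁ᵢ = aᵢ+bᵢ (exposed), n₀ᵢ = cᵢ+dᵢ (unexposed), nᵢ = n₁ᵢ+n₀ᵢ.
Stratum 1 (Site A): n₁ = 1496, n₀ = 1957, n = 3453; a·n₀/n = 543·1957/3453 = 307.7472; c·n₁/n = 442·1496/3453 = 191.4949
Stratum 2 (Site B): n₁ = 616, n₀ = 2254, n = 2870; a·n₀/n = 415·2254/2870 = 325.9268; c·n₁/n = 965·616/2870 = 207.1220
RR_MH = (307.7472 + 325.9268) / (191.4949 + 207.1220) = 633.6740 / 398.6169 = 1.58968

1.59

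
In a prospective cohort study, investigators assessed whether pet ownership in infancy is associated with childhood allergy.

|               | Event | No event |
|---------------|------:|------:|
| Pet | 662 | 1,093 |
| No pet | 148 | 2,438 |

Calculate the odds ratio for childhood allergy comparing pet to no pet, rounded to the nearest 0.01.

Cells: a = 662, b = 1093, c = 148, d = 2438.
OR = (a·d)/(b·c) = (662 × 2438) / (1093 × 148) = 1613956 / 161764 = 9.97723
The odds of childhood allergy are about 9.98 times as high in the pet group.

9.98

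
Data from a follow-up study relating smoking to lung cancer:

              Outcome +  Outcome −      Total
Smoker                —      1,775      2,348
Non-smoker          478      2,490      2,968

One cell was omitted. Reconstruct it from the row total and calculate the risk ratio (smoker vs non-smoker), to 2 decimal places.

The missing cell is in the exposed row: 2348 − 1775 = 573.
So a = 573, b = 1775, c = 478, d = 2490.
RR = [a/(a+b)] / [c/(c+d)] = (573/2348) / (478/2968) = 0.24404/0.16105 = 1.51528

1.52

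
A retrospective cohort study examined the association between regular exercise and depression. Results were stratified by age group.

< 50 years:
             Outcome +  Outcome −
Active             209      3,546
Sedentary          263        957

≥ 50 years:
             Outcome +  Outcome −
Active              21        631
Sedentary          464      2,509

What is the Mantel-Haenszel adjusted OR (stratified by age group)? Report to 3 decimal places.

0.204

OR_MH = Σ(aᵢdᵢ/nᵢ) / Σ(bᵢcᵢ/nᵢ), where nᵢ is the stratum total.
Stratum 1 (< 50 years): n = 4975; a·d/n = 209·957/4975 = 40.2036; b·c/n = 3546·263/4975 = 187.4569
Stratum 2 (≥ 50 years): n = 3625; a·d/n = 21·2509/3625 = 14.5349; b·c/n = 631·464/3625 = 80.7680
OR_MH = (40.2036 + 14.5349) / (187.4569 + 80.7680) = 54.7385 / 268.2249 = 0.20408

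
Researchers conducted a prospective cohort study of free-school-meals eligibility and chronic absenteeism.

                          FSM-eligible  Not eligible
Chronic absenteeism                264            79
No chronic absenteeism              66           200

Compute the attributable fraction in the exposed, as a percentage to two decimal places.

64.61

Reading the table with exposure as columns: a = 264 (FSM-eligible, case), b = 66 (FSM-eligible, non-case), c = 79 (Not eligible, case), d = 200.
Risk in exposed = 264/330 = 0.80000; risk in unexposed = 79/279 = 0.28315.
RR = 0.80000/0.28315 = 2.82532
AR% = (RR − 1)/RR × 100 = (2.82532 − 1)/2.82532 × 100 = 64.6057%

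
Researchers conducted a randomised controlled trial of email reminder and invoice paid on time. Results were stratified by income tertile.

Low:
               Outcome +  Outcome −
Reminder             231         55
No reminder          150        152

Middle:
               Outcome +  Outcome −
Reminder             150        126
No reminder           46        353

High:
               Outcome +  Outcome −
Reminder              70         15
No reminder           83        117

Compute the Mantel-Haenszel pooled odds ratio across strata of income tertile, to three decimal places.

OR_MH = Σ(aᵢdᵢ/nᵢ) / Σ(bᵢcᵢ/nᵢ), where nᵢ is the stratum total.
Stratum 1 (Low): n = 588; a·d/n = 231·152/588 = 59.7143; b·c/n = 55·150/588 = 14.0306
Stratum 2 (Middle): n = 675; a·d/n = 150·353/675 = 78.4444; b·c/n = 126·46/675 = 8.5867
Stratum 3 (High): n = 285; a·d/n = 70·117/285 = 28.7368; b·c/n = 15·83/285 = 4.3684
OR_MH = (59.7143 + 78.4444 + 28.7368) / (14.0306 + 8.5867 + 4.3684) = 166.8956 / 26.9857 = 6.18459

6.185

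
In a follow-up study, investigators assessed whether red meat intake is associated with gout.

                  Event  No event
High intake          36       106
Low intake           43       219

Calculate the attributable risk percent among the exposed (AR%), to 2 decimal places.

35.26

Cells: a = 36, b = 106, c = 43, d = 219.
Risk in exposed = 36/142 = 0.25352; risk in unexposed = 43/262 = 0.16412.
RR = 0.25352/0.16412 = 1.54471
AR% = (RR − 1)/RR × 100 = (1.54471 − 1)/1.54471 × 100 = 35.2629%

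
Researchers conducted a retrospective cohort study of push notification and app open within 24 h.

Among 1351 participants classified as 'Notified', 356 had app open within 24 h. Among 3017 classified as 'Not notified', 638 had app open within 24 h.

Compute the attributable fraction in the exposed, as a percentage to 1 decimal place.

From the description: a = 356, b = 995, c = 638, d = 2379.
Risk in exposed = 356/1351 = 0.26351; risk in unexposed = 638/3017 = 0.21147.
RR = 0.26351/0.21147 = 1.24609
AR% = (RR − 1)/RR × 100 = (1.24609 − 1)/1.24609 × 100 = 19.7490%

19.7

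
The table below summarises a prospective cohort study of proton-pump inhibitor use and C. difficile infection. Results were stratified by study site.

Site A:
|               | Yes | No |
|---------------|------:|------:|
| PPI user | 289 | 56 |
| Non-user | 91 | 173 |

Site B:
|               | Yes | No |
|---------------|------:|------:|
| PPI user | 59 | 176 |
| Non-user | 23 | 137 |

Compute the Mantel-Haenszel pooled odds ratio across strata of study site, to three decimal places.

OR_MH = Σ(aᵢdᵢ/nᵢ) / Σ(bᵢcᵢ/nᵢ), where nᵢ is the stratum total.
Stratum 1 (Site A): n = 609; a·d/n = 289·173/609 = 82.0969; b·c/n = 56·91/609 = 8.3678
Stratum 2 (Site B): n = 395; a·d/n = 59·137/395 = 20.4633; b·c/n = 176·23/395 = 10.2481
OR_MH = (82.0969 + 20.4633) / (8.3678 + 10.2481) = 102.5602 / 18.6159 = 5.50927

5.509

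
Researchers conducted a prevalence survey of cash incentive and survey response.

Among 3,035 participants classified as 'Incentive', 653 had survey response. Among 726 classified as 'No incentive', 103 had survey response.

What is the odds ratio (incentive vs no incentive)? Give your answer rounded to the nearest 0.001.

1.658

From the description: a = 653, b = 2382, c = 103, d = 623.
OR = (a·d)/(b·c) = (653 × 623) / (2382 × 103) = 406819 / 245346 = 1.65814
The odds of survey response are about 1.66 times as high in the incentive group.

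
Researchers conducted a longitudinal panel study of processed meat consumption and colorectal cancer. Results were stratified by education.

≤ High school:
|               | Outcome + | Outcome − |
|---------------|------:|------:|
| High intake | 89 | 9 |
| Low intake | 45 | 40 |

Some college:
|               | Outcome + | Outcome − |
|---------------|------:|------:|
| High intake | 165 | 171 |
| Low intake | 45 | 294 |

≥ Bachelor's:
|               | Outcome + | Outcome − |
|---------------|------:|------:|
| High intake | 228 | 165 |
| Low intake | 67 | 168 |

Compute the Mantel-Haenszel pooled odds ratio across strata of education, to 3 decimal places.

OR_MH = Σ(aᵢdᵢ/nᵢ) / Σ(bᵢcᵢ/nᵢ), where nᵢ is the stratum total.
Stratum 1 (≤ High school): n = 183; a·d/n = 89·40/183 = 19.4536; b·c/n = 9·45/183 = 2.2131
Stratum 2 (Some college): n = 675; a·d/n = 165·294/675 = 71.8667; b·c/n = 171·45/675 = 11.4000
Stratum 3 (≥ Bachelor's): n = 628; a·d/n = 228·168/628 = 60.9936; b·c/n = 165·67/628 = 17.6035
OR_MH = (19.4536 + 71.8667 + 60.9936) / (2.2131 + 11.4000 + 17.6035) = 152.3138 / 31.2166 = 4.87926

4.879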